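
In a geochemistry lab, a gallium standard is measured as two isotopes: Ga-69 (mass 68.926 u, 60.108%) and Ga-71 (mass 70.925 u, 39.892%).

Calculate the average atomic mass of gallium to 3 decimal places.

The abundance-weighted mean is 0.60108 × 68.926 + 0.39892 × 70.925
= 41.4300 + 28.2934 = 69.7234 u

69.723 u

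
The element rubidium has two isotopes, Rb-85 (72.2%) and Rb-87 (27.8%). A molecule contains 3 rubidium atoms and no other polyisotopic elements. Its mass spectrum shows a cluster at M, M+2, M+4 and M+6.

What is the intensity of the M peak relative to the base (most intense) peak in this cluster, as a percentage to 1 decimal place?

86.6%

(0.722 + 0.278)^3 gives M 0.3764, M+2 0.4348, M+4 0.1674, M+6 0.0215; the largest is M+2.
P(M+2) = C(3,1) × 0.722^2 × 0.278^1 = 3 × 0.521284 × 0.2780 = 0.434751 (base)
P(M) = C(3,0) × 0.722^3 × 0.278^0 = 1 × 0.37636705 × 1.0000 = 0.376367
Relative intensity = 0.376367 / 0.434751 × 100 = 86.6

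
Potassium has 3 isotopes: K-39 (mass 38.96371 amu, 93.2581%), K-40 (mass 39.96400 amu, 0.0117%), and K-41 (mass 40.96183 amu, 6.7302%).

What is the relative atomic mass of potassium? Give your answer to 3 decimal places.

39.098 amu

Weight each isotope mass by its fractional abundance: 0.932581 × 38.96371 + 0.000117 × 39.96400 + 0.067302 × 40.96183
= 36.336816 + 0.004676 + 2.756813 = 39.098305 amu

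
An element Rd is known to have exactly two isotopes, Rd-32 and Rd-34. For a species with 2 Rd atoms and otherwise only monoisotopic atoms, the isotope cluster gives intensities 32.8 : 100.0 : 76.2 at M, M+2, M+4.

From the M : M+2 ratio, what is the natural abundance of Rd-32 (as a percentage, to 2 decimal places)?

39.61%

Write p for the Rd-32 fraction. I(M+2)/I(M) = [C(2,1)·p^1·(1−p)] / p^2 = 2·(1−p)/p = 100.0/32.8 = 3.0488
(1−p)/p = 3.0488/2 = 1.5244  ⇒  p = 1/(1 + 1.5244) = 0.3961
Rd-32: 39.61%, Rd-34: 60.39%.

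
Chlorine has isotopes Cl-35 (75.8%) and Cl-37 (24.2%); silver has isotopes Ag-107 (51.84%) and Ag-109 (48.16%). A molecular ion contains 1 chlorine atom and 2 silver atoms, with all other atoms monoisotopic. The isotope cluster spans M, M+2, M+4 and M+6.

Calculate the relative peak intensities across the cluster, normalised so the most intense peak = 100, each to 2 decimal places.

Chlorine pattern (n=1): 0.7580 : 0.2420
Silver pattern (n=2): 0.26873856 : 0.49932288 : 0.23193856
Convolve the two distributions (both contribute in 2-u steps):
  M: 0.7580×0.26873856 = 0.203704
  M+2: 0.7580×0.49932288 + 0.2420×0.26873856 = 0.443521
  M+4: 0.7580×0.23193856 + 0.2420×0.49932288 = 0.296646
  M+6: 0.2420×0.23193856 = 0.056129
Scale to base peak (0.443521) = 100: 45.93 : 100.00 : 66.88 : 12.66

45.93 : 100.00 : 66.88 : 12.66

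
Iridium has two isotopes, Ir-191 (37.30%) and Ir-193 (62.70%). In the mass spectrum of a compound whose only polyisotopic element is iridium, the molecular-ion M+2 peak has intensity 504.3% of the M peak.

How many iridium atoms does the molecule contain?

3

For n independent Ir atoms, I(M+2)/I(M) = n · (abundance Ir-193) / (abundance Ir-191) = n · 0.6270/0.3730.
n = 5.043 × 0.3730/0.6270 = 3.00 ≈ 3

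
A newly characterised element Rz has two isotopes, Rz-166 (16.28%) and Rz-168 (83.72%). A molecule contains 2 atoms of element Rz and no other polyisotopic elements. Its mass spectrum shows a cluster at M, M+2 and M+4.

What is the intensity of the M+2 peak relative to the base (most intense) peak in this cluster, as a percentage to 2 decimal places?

38.89%

(0.1628 + 0.8372)^2 gives M 0.0265, M+2 0.2726, M+4 0.7009; the largest is M+4.
P(M+4) = C(2,2) × 0.1628^0 × 0.8372^2 = 1 × 1.0000 × 0.70090384 = 0.700904 (base)
P(M+2) = C(2,1) × 0.1628^1 × 0.8372^1 = 2 × 0.1628 × 0.8372 = 0.272592
Relative intensity = 0.272592 / 0.700904 × 100 = 38.89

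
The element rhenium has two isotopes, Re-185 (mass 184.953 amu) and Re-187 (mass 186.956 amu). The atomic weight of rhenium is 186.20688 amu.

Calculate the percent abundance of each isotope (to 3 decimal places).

Let x be the fractional abundance of Re-185; then Re-187 has abundance 1 − x.
184.953·x + 186.956·(1 − x) = 186.20688
(184.953 − 186.956)·x = 186.20688 − 186.956
x = -0.74912 / -2.003 = 0.37400 → 37.400% Re-185, 62.600% Re-187.

Re-185: 37.400%, Re-187: 62.600%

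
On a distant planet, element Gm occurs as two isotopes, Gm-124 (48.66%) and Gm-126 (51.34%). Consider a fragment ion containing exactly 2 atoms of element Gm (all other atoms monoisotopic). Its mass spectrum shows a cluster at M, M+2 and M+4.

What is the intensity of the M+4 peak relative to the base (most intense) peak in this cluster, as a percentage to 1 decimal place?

(0.4866 + 0.5134)^2 gives M 0.2368, M+2 0.4996, M+4 0.2636; the largest is M+2.
P(M+2) = C(2,1) × 0.4866^1 × 0.5134^1 = 2 × 0.4866 × 0.5134 = 0.499641 (base)
P(M+4) = C(2,2) × 0.4866^0 × 0.5134^2 = 1 × 1.0000 × 0.26357956 = 0.263580
Relative intensity = 0.263580 / 0.499641 × 100 = 52.8

52.8%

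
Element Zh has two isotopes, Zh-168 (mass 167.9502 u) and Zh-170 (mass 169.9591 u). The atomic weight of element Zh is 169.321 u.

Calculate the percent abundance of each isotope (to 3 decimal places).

Writing the weighted mean with unknown fraction x of Zh-168:
167.9502·x + 169.9591·(1 − x) = 169.321
(167.9502 − 169.9591)·x = 169.321 − 169.9591
x = -0.6381 / -2.0089 = 0.31764 → 31.764% Zh-168, 68.236% Zh-170.

Zh-168: 31.764%, Zh-170: 68.236%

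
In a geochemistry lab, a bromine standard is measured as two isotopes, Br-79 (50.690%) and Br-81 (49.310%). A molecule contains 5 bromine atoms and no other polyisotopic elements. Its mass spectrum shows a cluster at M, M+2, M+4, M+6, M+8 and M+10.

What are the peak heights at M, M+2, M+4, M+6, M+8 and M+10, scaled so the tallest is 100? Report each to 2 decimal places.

Expanding (0.50690 + 0.49310)^5:
P(M) = 0.50690^5 = 0.033467
P(M+2) = 5 × 0.50690^4 × 0.49310^1 = 0.162777
P(M+4) = 10 × 0.50690^3 × 0.49310^2 = 0.316692
P(M+6) = 10 × 0.50690^2 × 0.49310^3 = 0.308070
P(M+8) = 5 × 0.50690^1 × 0.49310^4 = 0.149842
P(M+10) = 0.49310^5 = 0.029152
The M+4 peak is largest (0.316692); scaling to 100 gives 10.57 : 51.40 : 100.00 : 97.28 : 47.31 : 9.21.

10.57 : 51.40 : 100.00 : 97.28 : 47.31 : 9.21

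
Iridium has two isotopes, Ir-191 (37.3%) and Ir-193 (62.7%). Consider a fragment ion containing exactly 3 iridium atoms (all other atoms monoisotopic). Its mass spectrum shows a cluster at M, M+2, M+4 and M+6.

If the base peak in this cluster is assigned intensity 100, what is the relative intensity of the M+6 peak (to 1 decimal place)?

56.0

(0.373 + 0.627)^3 gives M 0.0519, M+2 0.2617, M+4 0.4399, M+6 0.2465; the largest is M+4.
P(M+4) = C(3,2) × 0.373^1 × 0.627^2 = 3 × 0.3730 × 0.393129 = 0.439911 (base)
P(M+6) = C(3,3) × 0.373^0 × 0.627^3 = 1 × 1.0000 × 0.24649188 = 0.246492
Relative intensity = 0.246492 / 0.439911 × 100 = 56.0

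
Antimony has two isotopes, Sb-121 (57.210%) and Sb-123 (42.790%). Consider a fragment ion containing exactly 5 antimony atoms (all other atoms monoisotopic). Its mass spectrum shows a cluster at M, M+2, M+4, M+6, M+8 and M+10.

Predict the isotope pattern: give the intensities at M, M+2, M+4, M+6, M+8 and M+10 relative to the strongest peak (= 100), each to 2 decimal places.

17.88 : 66.85 : 100.00 : 74.79 : 27.97 : 4.18

Each Sb atom is independently Sb-121 (p = 0.57210) or Sb-123 (q = 0.42790); the cluster is the binomial expansion (p + q)^5.
P(M) = 0.57210^5 = 0.061286
P(M+2) = 5 × 0.57210^4 × 0.42790^1 = 0.229192
P(M+4) = 10 × 0.57210^3 × 0.42790^2 = 0.342847
P(M+6) = 10 × 0.57210^2 × 0.42790^3 = 0.256431
P(M+8) = 5 × 0.57210^1 × 0.42790^4 = 0.095898
P(M+10) = 0.42790^5 = 0.014345
The M+4 peak is largest (0.342847); scaling to 100 gives 17.88 : 66.85 : 100.00 : 74.79 : 27.97 : 4.18.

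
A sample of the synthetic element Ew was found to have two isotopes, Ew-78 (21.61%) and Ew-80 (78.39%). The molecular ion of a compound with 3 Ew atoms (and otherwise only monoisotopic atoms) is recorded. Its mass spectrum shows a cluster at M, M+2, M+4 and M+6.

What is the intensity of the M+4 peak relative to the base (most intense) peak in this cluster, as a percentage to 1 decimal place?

82.7%

(0.2161 + 0.7839)^3 gives M 0.0101, M+2 0.1098, M+4 0.3984, M+6 0.4817; the largest is M+6.
P(M+6) = C(3,3) × 0.2161^0 × 0.7839^3 = 1 × 1.0000 × 0.48170593 = 0.481706 (base)
P(M+4) = C(3,2) × 0.2161^1 × 0.7839^2 = 3 × 0.2161 × 0.61449921 = 0.398380
Relative intensity = 0.398380 / 0.481706 × 100 = 82.7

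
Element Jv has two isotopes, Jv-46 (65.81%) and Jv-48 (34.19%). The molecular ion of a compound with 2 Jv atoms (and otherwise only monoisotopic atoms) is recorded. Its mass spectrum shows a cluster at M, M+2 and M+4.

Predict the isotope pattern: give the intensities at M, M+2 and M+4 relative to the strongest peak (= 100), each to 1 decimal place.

Each Jv atom is independently Jv-46 (p = 0.6581) or Jv-48 (q = 0.3419); the cluster is the binomial expansion (p + q)^2.
P(M) = 0.6581^2 = 0.433096
P(M+2) = 2 × 0.6581^1 × 0.3419^1 = 0.450009
P(M+4) = 0.3419^2 = 0.116896
The M+2 peak is largest (0.450009); scaling to 100 gives 96.2 : 100.0 : 26.0.

96.2 : 100.0 : 26.0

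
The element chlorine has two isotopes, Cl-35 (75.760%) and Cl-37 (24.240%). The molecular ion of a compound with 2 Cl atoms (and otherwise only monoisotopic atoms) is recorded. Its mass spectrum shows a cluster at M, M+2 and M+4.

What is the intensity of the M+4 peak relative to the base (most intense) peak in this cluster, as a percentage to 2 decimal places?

10.24%

Term probabilities: M 0.5740, M+2 0.3673, M+4 0.0588. Base peak = M.
P(M) = C(2,0) × 0.75760^2 × 0.24240^0 = 1 × 0.57395776 × 1.0000 = 0.573958 (base)
P(M+4) = C(2,2) × 0.75760^0 × 0.24240^2 = 1 × 1.0000 × 0.05875776 = 0.058758
Relative intensity = 0.058758 / 0.573958 × 100 = 10.24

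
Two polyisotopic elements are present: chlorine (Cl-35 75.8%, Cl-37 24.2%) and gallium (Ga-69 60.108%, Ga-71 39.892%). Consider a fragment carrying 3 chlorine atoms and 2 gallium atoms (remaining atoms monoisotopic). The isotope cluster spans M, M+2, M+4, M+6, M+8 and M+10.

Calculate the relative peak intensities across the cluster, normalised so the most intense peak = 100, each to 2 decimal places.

43.76 : 100.00 : 88.29 : 37.65 : 7.78 : 0.63

Chlorine pattern (n=3): 0.43551951 : 0.41713346 : 0.13317454 : 0.01417249
Gallium pattern (n=2): 0.36129717 : 0.47956567 : 0.15913717
Convolve the two distributions (both contribute in 2-u steps):
  M: 0.43551951×0.36129717 = 0.157352
  M+2: 0.43551951×0.47956567 + 0.41713346×0.36129717 = 0.359569
  M+4: 0.43551951×0.15913717 + 0.41713346×0.47956567 + 0.13317454×0.36129717 = 0.317466
  M+6: 0.41713346×0.15913717 + 0.13317454×0.47956567 + 0.01417249×0.36129717 = 0.135368
  M+8: 0.13317454×0.15913717 + 0.01417249×0.47956567 = 0.027990
  M+10: 0.01417249×0.15913717 = 0.002255
Scale to base peak (0.359569) = 100: 43.76 : 100.00 : 88.29 : 37.65 : 7.78 : 0.63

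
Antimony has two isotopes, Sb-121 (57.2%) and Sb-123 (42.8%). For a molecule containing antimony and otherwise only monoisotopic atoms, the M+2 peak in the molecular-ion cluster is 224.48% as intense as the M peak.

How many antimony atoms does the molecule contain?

3

For n independent Sb atoms, I(M+2)/I(M) = n · (abundance Sb-123) / (abundance Sb-121) = n · 0.428/0.572.
n = 2.2448 × 0.572/0.428 = 3.00 ≈ 3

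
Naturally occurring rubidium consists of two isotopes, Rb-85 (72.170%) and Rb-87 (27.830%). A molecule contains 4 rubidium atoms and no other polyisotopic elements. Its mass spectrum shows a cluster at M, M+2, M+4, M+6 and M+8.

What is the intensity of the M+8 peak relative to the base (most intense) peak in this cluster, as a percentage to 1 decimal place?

(0.72170 + 0.27830)^4 gives M 0.2713, M+2 0.4184, M+4 0.2420, M+6 0.0622, M+8 0.0060; the largest is M+2.
P(M+2) = C(4,1) × 0.72170^3 × 0.27830^1 = 4 × 0.37589809 × 0.2783 = 0.418450 (base)
P(M+8) = C(4,4) × 0.72170^0 × 0.27830^4 = 1 × 1.0000 × 0.00599864 = 0.005999
Relative intensity = 0.005999 / 0.418450 × 100 = 1.4

1.4%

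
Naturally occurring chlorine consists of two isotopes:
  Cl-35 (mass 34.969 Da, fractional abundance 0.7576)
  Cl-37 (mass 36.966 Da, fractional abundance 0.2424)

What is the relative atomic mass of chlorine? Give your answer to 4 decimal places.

35.4531 Da

The abundance-weighted mean is 0.7576 × 34.969 + 0.2424 × 36.966
= 26.49251 + 8.96056 = 35.45307 Da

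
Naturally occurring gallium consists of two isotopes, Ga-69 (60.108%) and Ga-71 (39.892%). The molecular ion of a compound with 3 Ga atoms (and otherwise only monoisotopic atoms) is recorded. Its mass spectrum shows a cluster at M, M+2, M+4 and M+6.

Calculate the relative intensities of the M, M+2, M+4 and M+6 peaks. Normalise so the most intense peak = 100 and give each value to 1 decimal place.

The 3 Ga atoms are independent, so intensities follow the terms of (0.60108 + 0.39892)^3.
P(M) = 0.60108^3 = 0.217169
P(M+2) = 3 × 0.60108^2 × 0.39892^1 = 0.432386
P(M+4) = 3 × 0.60108^1 × 0.39892^2 = 0.286963
P(M+6) = 0.39892^3 = 0.063483
The M+2 peak is largest (0.432386); scaling to 100 gives 50.2 : 100.0 : 66.4 : 14.7.

50.2 : 100.0 : 66.4 : 14.7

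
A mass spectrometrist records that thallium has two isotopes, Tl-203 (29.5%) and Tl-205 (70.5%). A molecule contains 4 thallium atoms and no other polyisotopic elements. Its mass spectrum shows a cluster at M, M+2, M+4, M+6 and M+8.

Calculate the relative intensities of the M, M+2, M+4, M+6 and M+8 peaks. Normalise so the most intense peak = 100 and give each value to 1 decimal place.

The 4 Tl atoms are independent, so intensities follow the terms of (0.295 + 0.705)^4.
P(M) = 0.295^4 = 0.007573
P(M+2) = 4 × 0.295^3 × 0.705^1 = 0.072396
P(M+4) = 6 × 0.295^2 × 0.705^2 = 0.259522
P(M+6) = 4 × 0.295^1 × 0.705^3 = 0.413475
P(M+8) = 0.705^4 = 0.247034
The M+6 peak is largest (0.413475); scaling to 100 gives 1.8 : 17.5 : 62.8 : 100.0 : 59.7.

1.8 : 17.5 : 62.8 : 100.0 : 59.7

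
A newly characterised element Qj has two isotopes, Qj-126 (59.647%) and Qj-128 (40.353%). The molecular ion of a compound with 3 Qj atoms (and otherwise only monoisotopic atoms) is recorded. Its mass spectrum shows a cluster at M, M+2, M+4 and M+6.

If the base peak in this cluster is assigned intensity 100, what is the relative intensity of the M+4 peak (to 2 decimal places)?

67.65

Binomial terms of (0.59647 + 0.40353)^3: M 0.2122, M+2 0.4307, M+4 0.2914, M+6 0.0657 → M+2 is the base peak.
P(M+2) = C(3,1) × 0.59647^2 × 0.40353^1 = 3 × 0.35577646 × 0.40353 = 0.430699 (base)
P(M+4) = C(3,2) × 0.59647^1 × 0.40353^2 = 3 × 0.59647 × 0.16283646 = 0.291381
Relative intensity = 0.291381 / 0.430699 × 100 = 67.65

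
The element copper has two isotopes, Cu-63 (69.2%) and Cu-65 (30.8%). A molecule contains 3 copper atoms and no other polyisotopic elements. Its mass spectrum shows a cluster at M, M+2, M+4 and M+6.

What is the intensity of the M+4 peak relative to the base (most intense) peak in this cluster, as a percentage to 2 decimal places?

(0.692 + 0.308)^3 gives M 0.3314, M+2 0.4425, M+4 0.1969, M+6 0.0292; the largest is M+2.
P(M+2) = C(3,1) × 0.692^2 × 0.308^1 = 3 × 0.478864 × 0.3080 = 0.442470 (base)
P(M+4) = C(3,2) × 0.692^1 × 0.308^2 = 3 × 0.6920 × 0.094864 = 0.196938
Relative intensity = 0.196938 / 0.442470 × 100 = 44.51

44.51%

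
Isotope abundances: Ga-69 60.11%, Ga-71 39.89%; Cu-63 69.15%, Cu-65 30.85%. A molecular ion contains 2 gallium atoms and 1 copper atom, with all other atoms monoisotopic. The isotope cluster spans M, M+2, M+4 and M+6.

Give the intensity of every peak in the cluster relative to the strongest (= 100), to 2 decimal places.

56.39 : 100.00 : 58.22 : 11.08

Gallium pattern (n=2): 0.36132121 : 0.47955758 : 0.15912121
Copper pattern (n=1): 0.6915 : 0.3085
Convolve the two distributions (both contribute in 2-u steps):
  M: 0.36132121×0.6915 = 0.249854
  M+2: 0.36132121×0.3085 + 0.47955758×0.6915 = 0.443082
  M+4: 0.47955758×0.3085 + 0.15912121×0.6915 = 0.257976
  M+6: 0.15912121×0.3085 = 0.049089
Scale to base peak (0.443082) = 100: 56.39 : 100.00 : 58.22 : 11.08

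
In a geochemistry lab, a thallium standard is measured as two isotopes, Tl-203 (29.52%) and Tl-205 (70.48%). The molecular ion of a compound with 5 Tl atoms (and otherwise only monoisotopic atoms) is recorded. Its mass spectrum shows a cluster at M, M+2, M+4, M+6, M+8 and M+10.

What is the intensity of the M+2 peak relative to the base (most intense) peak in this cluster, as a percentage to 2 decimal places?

(0.2952 + 0.7048)^5 gives M 0.0022, M+2 0.0268, M+4 0.1278, M+6 0.3051, M+8 0.3642, M+10 0.1739; the largest is M+8.
P(M+8) = C(5,4) × 0.2952^1 × 0.7048^4 = 5 × 0.2952 × 0.24675365 = 0.364208 (base)
P(M+2) = C(5,1) × 0.2952^4 × 0.7048^1 = 5 × 0.00759391 × 0.7048 = 0.026761
Relative intensity = 0.026761 / 0.364208 × 100 = 7.35

7.35%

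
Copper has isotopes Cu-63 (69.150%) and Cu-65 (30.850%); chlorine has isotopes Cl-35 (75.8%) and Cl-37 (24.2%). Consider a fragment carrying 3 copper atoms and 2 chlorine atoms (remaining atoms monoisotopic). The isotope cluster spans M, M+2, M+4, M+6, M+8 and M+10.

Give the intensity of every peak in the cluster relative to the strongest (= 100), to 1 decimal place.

50.6 : 100.0 : 78.6 : 30.7 : 5.9 : 0.5

Copper pattern (n=3): 0.33065611 : 0.44254842 : 0.19743483 : 0.02936064
Chlorine pattern (n=2): 0.574564 : 0.366872 : 0.058564
Convolve the two distributions (both contribute in 2-u steps):
  M: 0.33065611×0.574564 = 0.189983
  M+2: 0.33065611×0.366872 + 0.44254842×0.574564 = 0.375581
  M+4: 0.33065611×0.058564 + 0.44254842×0.366872 + 0.19743483×0.574564 = 0.295162
  M+6: 0.44254842×0.058564 + 0.19743483×0.366872 + 0.02936064×0.574564 = 0.115220
  M+8: 0.19743483×0.058564 + 0.02936064×0.366872 = 0.022334
  M+10: 0.02936064×0.058564 = 0.001719
Scale to base peak (0.375581) = 100: 50.6 : 100.0 : 78.6 : 30.7 : 5.9 : 0.5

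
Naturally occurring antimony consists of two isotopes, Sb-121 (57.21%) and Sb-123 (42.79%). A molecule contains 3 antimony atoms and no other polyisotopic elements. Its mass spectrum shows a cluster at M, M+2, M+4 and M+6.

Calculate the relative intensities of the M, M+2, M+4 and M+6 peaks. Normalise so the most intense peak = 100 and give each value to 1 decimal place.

44.6 : 100.0 : 74.8 : 18.6

Expanding (0.5721 + 0.4279)^3:
P(M) = 0.5721^3 = 0.187247
P(M+2) = 3 × 0.5721^2 × 0.4279^1 = 0.420153
P(M+4) = 3 × 0.5721^1 × 0.4279^2 = 0.314252
P(M+6) = 0.4279^3 = 0.078348
The M+2 peak is largest (0.420153); scaling to 100 gives 44.6 : 100.0 : 74.8 : 18.6.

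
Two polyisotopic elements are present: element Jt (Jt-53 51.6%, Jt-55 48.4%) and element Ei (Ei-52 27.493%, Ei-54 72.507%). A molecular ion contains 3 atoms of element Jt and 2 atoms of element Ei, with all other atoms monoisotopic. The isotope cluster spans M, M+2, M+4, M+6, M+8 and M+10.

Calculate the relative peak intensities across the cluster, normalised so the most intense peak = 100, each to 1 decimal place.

2.9 : 23.6 : 71.2 : 100.0 : 66.2 : 16.7

Element Jt pattern (n=3): 0.1373881 : 0.38660371 : 0.36262829 : 0.1133799
Element Ei pattern (n=2): 0.0755865 : 0.39868699 : 0.5257265
Convolve the two distributions (both contribute in 2-u steps):
  M: 0.1373881×0.0755865 = 0.010385
  M+2: 0.1373881×0.39868699 + 0.38660371×0.0755865 = 0.083997
  M+4: 0.1373881×0.5257265 + 0.38660371×0.39868699 + 0.36262829×0.0755865 = 0.253772
  M+6: 0.38660371×0.5257265 + 0.36262829×0.39868699 + 0.1133799×0.0755865 = 0.356393
  M+8: 0.36262829×0.5257265 + 0.1133799×0.39868699 = 0.235846
  M+10: 0.1133799×0.5257265 = 0.059607
Scale to base peak (0.356393) = 100: 2.9 : 23.6 : 71.2 : 100.0 : 66.2 : 16.7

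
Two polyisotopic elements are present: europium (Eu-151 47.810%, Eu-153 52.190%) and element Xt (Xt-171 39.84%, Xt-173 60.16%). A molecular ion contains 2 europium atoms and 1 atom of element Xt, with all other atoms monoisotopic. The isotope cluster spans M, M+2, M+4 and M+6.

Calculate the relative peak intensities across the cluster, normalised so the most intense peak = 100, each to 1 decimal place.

22.3 : 82.3 : 100.0 : 40.1

Europium pattern (n=2): 0.22857961 : 0.49904078 : 0.27237961
Element Xt pattern (n=1): 0.3984 : 0.6016
Convolve the two distributions (both contribute in 2-u steps):
  M: 0.22857961×0.3984 = 0.091066
  M+2: 0.22857961×0.6016 + 0.49904078×0.3984 = 0.336331
  M+4: 0.49904078×0.6016 + 0.27237961×0.3984 = 0.408739
  M+6: 0.27237961×0.6016 = 0.163864
Scale to base peak (0.408739) = 100: 22.3 : 82.3 : 100.0 : 40.1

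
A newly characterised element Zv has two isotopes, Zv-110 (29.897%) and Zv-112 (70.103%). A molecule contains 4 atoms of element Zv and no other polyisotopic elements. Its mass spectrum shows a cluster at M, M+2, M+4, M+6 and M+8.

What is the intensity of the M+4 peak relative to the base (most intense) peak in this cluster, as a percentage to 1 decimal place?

64.0%

(0.29897 + 0.70103)^4 gives M 0.0080, M+2 0.0749, M+4 0.2636, M+6 0.4120, M+8 0.2415; the largest is M+6.
P(M+6) = C(4,3) × 0.29897^1 × 0.70103^3 = 4 × 0.29897 × 0.34451633 = 0.412000 (base)
P(M+4) = C(4,2) × 0.29897^2 × 0.70103^2 = 6 × 0.08938306 × 0.49144306 = 0.263560
Relative intensity = 0.263560 / 0.412000 × 100 = 64.0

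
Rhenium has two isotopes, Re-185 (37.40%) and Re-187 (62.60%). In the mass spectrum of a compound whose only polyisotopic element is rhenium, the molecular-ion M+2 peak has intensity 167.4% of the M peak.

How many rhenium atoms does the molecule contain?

The M+2/M ratio from n Re atoms is n · q/p = n · 0.6260/0.3740.
n = 1.674 × 0.3740/0.6260 = 1.00 ≈ 1

1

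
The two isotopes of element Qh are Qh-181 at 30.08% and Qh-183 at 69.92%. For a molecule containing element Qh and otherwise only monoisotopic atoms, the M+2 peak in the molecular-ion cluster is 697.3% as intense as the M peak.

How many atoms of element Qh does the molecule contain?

3

The M+2/M ratio from n Qh atoms is n · q/p = n · 0.6992/0.3008.
n = 6.973 × 0.3008/0.6992 = 3.00 ≈ 3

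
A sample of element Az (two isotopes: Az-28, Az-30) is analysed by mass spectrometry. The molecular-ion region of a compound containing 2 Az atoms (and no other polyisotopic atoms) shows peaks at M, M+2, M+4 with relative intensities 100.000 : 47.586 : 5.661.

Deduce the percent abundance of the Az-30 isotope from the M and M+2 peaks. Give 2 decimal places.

If p is the fraction of Az that is Az-28, then I(M+2)/I(M) = [C(2,1)·p^1·(1−p)] / p^2 = 2·(1−p)/p = 47.586/100.000 = 0.4759
(1−p)/p = 0.4759/2 = 0.2379  ⇒  p = 1/(1 + 0.2379) = 0.8078
Az-28: 80.78%, Az-30: 19.22%.

19.22%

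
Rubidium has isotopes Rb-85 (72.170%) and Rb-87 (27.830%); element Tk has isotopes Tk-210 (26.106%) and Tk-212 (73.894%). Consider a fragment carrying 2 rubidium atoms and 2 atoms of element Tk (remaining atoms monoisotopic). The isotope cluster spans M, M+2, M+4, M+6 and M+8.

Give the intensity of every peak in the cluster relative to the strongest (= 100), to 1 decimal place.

8.0 : 51.3 : 100.0 : 56.0 : 9.5

Rubidium pattern (n=2): 0.52085089 : 0.40169822 : 0.07745089
Element Tk pattern (n=2): 0.06815232 : 0.38581535 : 0.54603232
Convolve the two distributions (both contribute in 2-u steps):
  M: 0.52085089×0.06815232 = 0.035497
  M+2: 0.52085089×0.38581535 + 0.40169822×0.06815232 = 0.228329
  M+4: 0.52085089×0.54603232 + 0.40169822×0.38581535 + 0.07745089×0.06815232 = 0.444661
  M+6: 0.40169822×0.54603232 + 0.07745089×0.38581535 = 0.249222
  M+8: 0.07745089×0.54603232 = 0.042291
Scale to base peak (0.444661) = 100: 8.0 : 51.3 : 100.0 : 56.0 : 9.5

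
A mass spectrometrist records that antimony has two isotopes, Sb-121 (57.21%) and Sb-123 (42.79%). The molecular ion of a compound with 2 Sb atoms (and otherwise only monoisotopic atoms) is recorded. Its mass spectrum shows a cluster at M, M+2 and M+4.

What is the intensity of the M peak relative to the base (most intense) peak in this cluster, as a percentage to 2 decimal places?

Term probabilities: M 0.3273, M+2 0.4896, M+4 0.1831. Base peak = M+2.
P(M+2) = C(2,1) × 0.5721^1 × 0.4279^1 = 2 × 0.5721 × 0.4279 = 0.489603 (base)
P(M) = C(2,0) × 0.5721^2 × 0.4279^0 = 1 × 0.32729841 × 1.0000 = 0.327298
Relative intensity = 0.327298 / 0.489603 × 100 = 66.85

66.85%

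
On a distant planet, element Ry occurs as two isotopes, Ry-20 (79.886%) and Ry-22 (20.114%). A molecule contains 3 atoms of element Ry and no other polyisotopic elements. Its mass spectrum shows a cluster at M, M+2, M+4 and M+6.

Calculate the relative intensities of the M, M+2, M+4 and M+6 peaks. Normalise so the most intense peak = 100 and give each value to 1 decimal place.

Expanding (0.79886 + 0.20114)^3:
P(M) = 0.79886^3 = 0.509814
P(M+2) = 3 × 0.79886^2 × 0.20114^1 = 0.385089
P(M+4) = 3 × 0.79886^1 × 0.20114^2 = 0.096959
P(M+6) = 0.20114^3 = 0.008138
The M peak is largest (0.509814); scaling to 100 gives 100.0 : 75.5 : 19.0 : 1.6.

100.0 : 75.5 : 19.0 : 1.6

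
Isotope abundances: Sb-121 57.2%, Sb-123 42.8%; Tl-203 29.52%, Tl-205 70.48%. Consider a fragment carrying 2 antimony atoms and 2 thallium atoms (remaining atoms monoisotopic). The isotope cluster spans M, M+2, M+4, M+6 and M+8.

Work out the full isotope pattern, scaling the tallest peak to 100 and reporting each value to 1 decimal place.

Antimony pattern (n=2): 0.327184 : 0.489632 : 0.183184
Thallium pattern (n=2): 0.08714304 : 0.41611392 : 0.49674304
Convolve the two distributions (both contribute in 2-u steps):
  M: 0.327184×0.08714304 = 0.028512
  M+2: 0.327184×0.41611392 + 0.489632×0.08714304 = 0.178814
  M+4: 0.327184×0.49674304 + 0.489632×0.41611392 + 0.183184×0.08714304 = 0.382232
  M+6: 0.489632×0.49674304 + 0.183184×0.41611392 = 0.319447
  M+8: 0.183184×0.49674304 = 0.090995
Scale to base peak (0.382232) = 100: 7.5 : 46.8 : 100.0 : 83.6 : 23.8

7.5 : 46.8 : 100.0 : 83.6 : 23.8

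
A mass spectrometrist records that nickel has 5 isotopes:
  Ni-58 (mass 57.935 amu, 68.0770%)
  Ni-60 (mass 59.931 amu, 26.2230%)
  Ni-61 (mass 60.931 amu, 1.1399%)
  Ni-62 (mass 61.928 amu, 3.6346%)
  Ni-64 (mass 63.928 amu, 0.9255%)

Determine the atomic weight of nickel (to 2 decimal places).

Weight each isotope mass by its fractional abundance: 0.680770 × 57.935 + 0.262230 × 59.931 + 0.011399 × 60.931 + 0.036346 × 61.928 + 0.009255 × 63.928
= 39.4404 + 15.7157 + 0.6946 + 2.2508 + 0.5917 = 58.6932 amu

58.69 amu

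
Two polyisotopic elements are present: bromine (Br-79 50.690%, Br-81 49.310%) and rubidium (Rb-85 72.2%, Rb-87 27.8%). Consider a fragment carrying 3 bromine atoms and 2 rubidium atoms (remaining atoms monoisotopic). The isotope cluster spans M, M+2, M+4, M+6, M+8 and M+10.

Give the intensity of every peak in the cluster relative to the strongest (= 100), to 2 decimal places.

Bromine pattern (n=3): 0.13024674 : 0.3801026 : 0.36975457 : 0.11989609
Rubidium pattern (n=2): 0.521284 : 0.401432 : 0.077284
Convolve the two distributions (both contribute in 2-u steps):
  M: 0.13024674×0.521284 = 0.067896
  M+2: 0.13024674×0.401432 + 0.3801026×0.521284 = 0.250427
  M+4: 0.13024674×0.077284 + 0.3801026×0.401432 + 0.36975457×0.521284 = 0.355398
  M+6: 0.3801026×0.077284 + 0.36975457×0.401432 + 0.11989609×0.521284 = 0.240307
  M+8: 0.36975457×0.077284 + 0.11989609×0.401432 = 0.076706
  M+10: 0.11989609×0.077284 = 0.009266
Scale to base peak (0.355398) = 100: 19.10 : 70.46 : 100.00 : 67.62 : 21.58 : 2.61

19.10 : 70.46 : 100.00 : 67.62 : 21.58 : 2.61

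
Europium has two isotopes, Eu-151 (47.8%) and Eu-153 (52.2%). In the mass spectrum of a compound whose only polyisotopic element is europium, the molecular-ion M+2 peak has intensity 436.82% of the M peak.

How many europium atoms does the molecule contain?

With n Eu atoms, P(M+2)/P(M) = C(n,1)·p^(n−1)q / p^n = n·q/p = n · 0.522/0.478.
n = 4.3682 × 0.478/0.522 = 4.00 ≈ 4

4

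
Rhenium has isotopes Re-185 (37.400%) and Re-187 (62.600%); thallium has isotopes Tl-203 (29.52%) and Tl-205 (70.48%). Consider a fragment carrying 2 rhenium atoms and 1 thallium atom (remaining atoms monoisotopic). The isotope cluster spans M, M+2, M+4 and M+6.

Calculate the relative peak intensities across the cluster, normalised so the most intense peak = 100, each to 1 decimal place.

9.3 : 53.1 : 100.0 : 62.0

Rhenium pattern (n=2): 0.139876 : 0.468248 : 0.391876
Thallium pattern (n=1): 0.2952 : 0.7048
Convolve the two distributions (both contribute in 2-u steps):
  M: 0.139876×0.2952 = 0.041291
  M+2: 0.139876×0.7048 + 0.468248×0.2952 = 0.236811
  M+4: 0.468248×0.7048 + 0.391876×0.2952 = 0.445703
  M+6: 0.391876×0.7048 = 0.276194
Scale to base peak (0.445703) = 100: 9.3 : 53.1 : 100.0 : 62.0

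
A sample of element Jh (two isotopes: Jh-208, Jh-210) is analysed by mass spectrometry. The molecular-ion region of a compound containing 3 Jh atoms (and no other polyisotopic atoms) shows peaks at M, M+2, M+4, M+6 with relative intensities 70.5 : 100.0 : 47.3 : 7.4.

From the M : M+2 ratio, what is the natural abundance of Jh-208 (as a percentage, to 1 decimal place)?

If p is the fraction of Jh that is Jh-208, then I(M+2)/I(M) = [C(3,1)·p^2·(1−p)] / p^3 = 3·(1−p)/p = 100.0/70.5 = 1.4184
(1−p)/p = 1.4184/3 = 0.4728  ⇒  p = 1/(1 + 0.4728) = 0.6790
Jh-208: 67.9%, Jh-210: 32.1%.

67.9%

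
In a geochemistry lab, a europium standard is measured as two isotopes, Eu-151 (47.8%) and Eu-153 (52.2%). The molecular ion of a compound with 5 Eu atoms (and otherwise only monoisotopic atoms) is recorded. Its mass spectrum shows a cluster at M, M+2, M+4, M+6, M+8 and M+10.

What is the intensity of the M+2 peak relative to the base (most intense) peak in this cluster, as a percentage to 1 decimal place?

Binomial terms of (0.478 + 0.522)^5: M 0.0250, M+2 0.1363, M+4 0.2976, M+6 0.3250, M+8 0.1775, M+10 0.0388 → M+6 is the base peak.
P(M+6) = C(5,3) × 0.478^2 × 0.522^3 = 10 × 0.228484 × 0.14223665 = 0.324988 (base)
P(M+2) = C(5,1) × 0.478^4 × 0.522^1 = 5 × 0.05220494 × 0.5220 = 0.136255
Relative intensity = 0.136255 / 0.324988 × 100 = 41.9

41.9%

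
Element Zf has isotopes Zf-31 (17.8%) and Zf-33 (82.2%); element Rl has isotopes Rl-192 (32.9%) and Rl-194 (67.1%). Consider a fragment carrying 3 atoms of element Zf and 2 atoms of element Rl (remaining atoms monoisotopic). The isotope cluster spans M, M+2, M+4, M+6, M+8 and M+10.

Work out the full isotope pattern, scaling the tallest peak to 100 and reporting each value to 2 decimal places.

Element Zf pattern (n=3): 0.00563975 : 0.07813274 : 0.36081526 : 0.55541225
Element Rl pattern (n=2): 0.108241 : 0.441518 : 0.450241
Convolve the two distributions (both contribute in 2-u steps):
  M: 0.00563975×0.108241 = 0.000610
  M+2: 0.00563975×0.441518 + 0.07813274×0.108241 = 0.010947
  M+4: 0.00563975×0.450241 + 0.07813274×0.441518 + 0.36081526×0.108241 = 0.076091
  M+6: 0.07813274×0.450241 + 0.36081526×0.441518 + 0.55541225×0.108241 = 0.254603
  M+8: 0.36081526×0.450241 + 0.55541225×0.441518 = 0.407678
  M+10: 0.55541225×0.450241 = 0.250069
Scale to base peak (0.407678) = 100: 0.15 : 2.69 : 18.66 : 62.45 : 100.00 : 61.34

0.15 : 2.69 : 18.66 : 62.45 : 100.00 : 61.34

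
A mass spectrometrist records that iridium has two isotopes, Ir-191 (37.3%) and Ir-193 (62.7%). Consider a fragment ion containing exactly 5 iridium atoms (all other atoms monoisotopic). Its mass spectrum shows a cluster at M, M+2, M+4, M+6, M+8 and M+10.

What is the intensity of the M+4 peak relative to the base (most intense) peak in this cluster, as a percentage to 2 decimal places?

Term probabilities: M 0.0072, M+2 0.0607, M+4 0.2040, M+6 0.3429, M+8 0.2882, M+10 0.0969. Base peak = M+6.
P(M+6) = C(5,3) × 0.373^2 × 0.627^3 = 10 × 0.139129 × 0.24649188 = 0.342942 (base)
P(M+4) = C(5,2) × 0.373^3 × 0.627^2 = 10 × 0.05189512 × 0.393129 = 0.204015
Relative intensity = 0.204015 / 0.342942 × 100 = 59.49

59.49%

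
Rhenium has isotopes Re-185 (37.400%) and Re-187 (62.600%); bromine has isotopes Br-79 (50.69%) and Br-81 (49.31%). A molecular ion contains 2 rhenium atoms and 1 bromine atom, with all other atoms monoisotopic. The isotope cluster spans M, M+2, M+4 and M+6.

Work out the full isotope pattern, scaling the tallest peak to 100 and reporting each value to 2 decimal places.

16.51 : 71.32 : 100.00 : 44.99

Rhenium pattern (n=2): 0.139876 : 0.468248 : 0.391876
Bromine pattern (n=1): 0.5069 : 0.4931
Convolve the two distributions (both contribute in 2-u steps):
  M: 0.139876×0.5069 = 0.070903
  M+2: 0.139876×0.4931 + 0.468248×0.5069 = 0.306328
  M+4: 0.468248×0.4931 + 0.391876×0.5069 = 0.429535
  M+6: 0.391876×0.4931 = 0.193234
Scale to base peak (0.429535) = 100: 16.51 : 71.32 : 100.00 : 44.99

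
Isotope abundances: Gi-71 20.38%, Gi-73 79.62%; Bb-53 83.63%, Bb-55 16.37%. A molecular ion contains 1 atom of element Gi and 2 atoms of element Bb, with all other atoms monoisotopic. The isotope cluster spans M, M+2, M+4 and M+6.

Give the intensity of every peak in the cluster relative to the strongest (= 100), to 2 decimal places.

23.27 : 100.00 : 36.47 : 3.48

Element Gi pattern (n=1): 0.2038 : 0.7962
Element Bb pattern (n=2): 0.69939769 : 0.27380462 : 0.02679769
Convolve the two distributions (both contribute in 2-u steps):
  M: 0.2038×0.69939769 = 0.142537
  M+2: 0.2038×0.27380462 + 0.7962×0.69939769 = 0.612662
  M+4: 0.2038×0.02679769 + 0.7962×0.27380462 = 0.223465
  M+6: 0.7962×0.02679769 = 0.021336
Scale to base peak (0.612662) = 100: 23.27 : 100.00 : 36.47 : 3.48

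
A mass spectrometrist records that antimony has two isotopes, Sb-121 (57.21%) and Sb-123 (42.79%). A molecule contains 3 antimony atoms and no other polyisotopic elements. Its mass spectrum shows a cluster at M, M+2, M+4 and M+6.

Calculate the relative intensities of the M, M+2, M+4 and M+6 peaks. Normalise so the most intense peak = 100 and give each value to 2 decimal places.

Expanding (0.5721 + 0.4279)^3:
P(M) = 0.5721^3 = 0.187247
P(M+2) = 3 × 0.5721^2 × 0.4279^1 = 0.420153
P(M+4) = 3 × 0.5721^1 × 0.4279^2 = 0.314252
P(M+6) = 0.4279^3 = 0.078348
The M+2 peak is largest (0.420153); scaling to 100 gives 44.57 : 100.00 : 74.79 : 18.65.

44.57 : 100.00 : 74.79 : 18.65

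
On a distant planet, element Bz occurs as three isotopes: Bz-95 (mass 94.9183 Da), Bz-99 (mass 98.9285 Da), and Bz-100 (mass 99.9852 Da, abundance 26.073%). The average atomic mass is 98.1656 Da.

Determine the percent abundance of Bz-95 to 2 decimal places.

25.89%

Let x and y be the fractions of Bz-95 and Bz-99. Then x + y = 1 − 0.26073 = 0.73927 and 94.9183x + 98.9285y = 98.1656 − 0.26073×99.9852 = 72.096458804.
Substituting: 94.9183x + 98.9285(0.73927 − x) = 72.096458804
(94.9183 − 98.9285)x = -1.038413391  ⇒  x = 0.25894, y = 0.48033
Bz-95: 25.89%, Bz-99: 48.03%.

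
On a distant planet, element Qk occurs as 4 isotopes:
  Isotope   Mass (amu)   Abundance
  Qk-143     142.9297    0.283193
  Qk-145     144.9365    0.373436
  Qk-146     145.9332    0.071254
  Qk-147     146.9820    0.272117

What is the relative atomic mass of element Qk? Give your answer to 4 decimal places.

Average mass = Σ (abundance × isotope mass) = 0.283193 × 142.9297 + 0.373436 × 144.9365 + 0.071254 × 145.9332 + 0.272117 × 146.9820
= 40.47669 + 54.12451 + 10.39832 + 39.99630 = 144.99582 amu

144.9958 amu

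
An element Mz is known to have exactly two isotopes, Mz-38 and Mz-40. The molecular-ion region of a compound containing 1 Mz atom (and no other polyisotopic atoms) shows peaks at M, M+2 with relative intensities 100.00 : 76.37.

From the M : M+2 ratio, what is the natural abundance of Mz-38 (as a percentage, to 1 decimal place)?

Write p for the Mz-38 fraction. I(M+2)/I(M) = [C(1,1)·p^0·(1−p)] / p^1 = 1·(1−p)/p = 76.37/100.00 = 0.7637
(1−p)/p = 0.7637/1 = 0.7637  ⇒  p = 1/(1 + 0.7637) = 0.5670
Mz-38: 56.7%, Mz-40: 43.3%.

56.7%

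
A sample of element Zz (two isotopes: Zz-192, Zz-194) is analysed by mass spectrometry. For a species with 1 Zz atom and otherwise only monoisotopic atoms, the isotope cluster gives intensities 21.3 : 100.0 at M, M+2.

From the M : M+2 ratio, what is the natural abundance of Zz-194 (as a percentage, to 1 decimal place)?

Write p for the Zz-192 fraction. I(M+2)/I(M) = [C(1,1)·p^0·(1−p)] / p^1 = 1·(1−p)/p = 100.0/21.3 = 4.6948
(1−p)/p = 4.6948/1 = 4.6948  ⇒  p = 1/(1 + 4.6948) = 0.1756
Zz-192: 17.6%, Zz-194: 82.4%.

82.4%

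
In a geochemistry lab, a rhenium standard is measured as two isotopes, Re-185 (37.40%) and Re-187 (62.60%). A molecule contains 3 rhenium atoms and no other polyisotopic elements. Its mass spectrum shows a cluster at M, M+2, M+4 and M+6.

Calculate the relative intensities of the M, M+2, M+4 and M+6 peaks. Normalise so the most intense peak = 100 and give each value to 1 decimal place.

11.9 : 59.7 : 100.0 : 55.8

Each Re atom is independently Re-185 (p = 0.3740) or Re-187 (q = 0.6260); the cluster is the binomial expansion (p + q)^3.
P(M) = 0.3740^3 = 0.052314
P(M+2) = 3 × 0.3740^2 × 0.6260^1 = 0.262687
P(M+4) = 3 × 0.3740^1 × 0.6260^2 = 0.439685
P(M+6) = 0.6260^3 = 0.245314
The M+4 peak is largest (0.439685); scaling to 100 gives 11.9 : 59.7 : 100.0 : 55.8.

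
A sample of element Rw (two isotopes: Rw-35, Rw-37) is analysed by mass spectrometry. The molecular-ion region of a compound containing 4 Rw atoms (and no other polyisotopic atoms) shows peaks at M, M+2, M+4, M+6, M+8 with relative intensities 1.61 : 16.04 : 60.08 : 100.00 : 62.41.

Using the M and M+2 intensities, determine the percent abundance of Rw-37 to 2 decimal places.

Let p = fractional abundance of Rw-35. I(M+2)/I(M) = [C(4,1)·p^3·(1−p)] / p^4 = 4·(1−p)/p = 16.04/1.61 = 9.9627
(1−p)/p = 9.9627/4 = 2.4907  ⇒  p = 1/(1 + 2.4907) = 0.2865
Rw-35: 28.65%, Rw-37: 71.35%.

71.35%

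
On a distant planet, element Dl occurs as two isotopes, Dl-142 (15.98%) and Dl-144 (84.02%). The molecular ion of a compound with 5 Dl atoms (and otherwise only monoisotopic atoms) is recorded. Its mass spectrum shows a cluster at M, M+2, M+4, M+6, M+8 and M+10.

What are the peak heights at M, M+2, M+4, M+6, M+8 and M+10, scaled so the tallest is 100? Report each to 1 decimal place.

0.0 : 0.7 : 6.9 : 36.2 : 95.1 : 100.0

The 5 Dl atoms are independent, so intensities follow the terms of (0.1598 + 0.8402)^5.
P(M) = 0.1598^5 = 0.000104
P(M+2) = 5 × 0.1598^4 × 0.8402^1 = 0.002739
P(M+4) = 10 × 0.1598^3 × 0.8402^2 = 0.028807
P(M+6) = 10 × 0.1598^2 × 0.8402^3 = 0.151461
P(M+8) = 5 × 0.1598^1 × 0.8402^4 = 0.398178
P(M+10) = 0.8402^5 = 0.418710
The M+10 peak is largest (0.418710); scaling to 100 gives 0.0 : 0.7 : 6.9 : 36.2 : 95.1 : 100.0.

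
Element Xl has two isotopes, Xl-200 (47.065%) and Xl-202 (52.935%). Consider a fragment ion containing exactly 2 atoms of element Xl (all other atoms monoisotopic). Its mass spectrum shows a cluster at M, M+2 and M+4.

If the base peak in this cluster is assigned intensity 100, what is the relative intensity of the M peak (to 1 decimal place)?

44.5

Binomial terms of (0.47065 + 0.52935)^2: M 0.2215, M+2 0.4983, M+4 0.2802 → M+2 is the base peak.
P(M+2) = C(2,1) × 0.47065^1 × 0.52935^1 = 2 × 0.47065 × 0.52935 = 0.498277 (base)
P(M) = C(2,0) × 0.47065^2 × 0.52935^0 = 1 × 0.22151142 × 1.0000 = 0.221511
Relative intensity = 0.221511 / 0.498277 × 100 = 44.5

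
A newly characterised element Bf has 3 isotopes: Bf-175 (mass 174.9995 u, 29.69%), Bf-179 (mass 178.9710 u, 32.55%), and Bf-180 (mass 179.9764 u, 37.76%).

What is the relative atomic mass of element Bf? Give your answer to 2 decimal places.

178.17 u

Ar = Σ fᵢ·mᵢ = 0.2969 × 174.9995 + 0.3255 × 178.9710 + 0.3776 × 179.9764
= 51.95735 + 58.25506 + 67.95909 = 178.17150 u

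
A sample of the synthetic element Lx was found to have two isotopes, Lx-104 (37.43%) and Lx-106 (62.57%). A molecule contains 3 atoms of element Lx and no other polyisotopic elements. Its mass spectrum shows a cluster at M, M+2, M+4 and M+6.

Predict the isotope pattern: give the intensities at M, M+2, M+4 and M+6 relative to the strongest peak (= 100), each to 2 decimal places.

11.93 : 59.82 : 100.00 : 55.72

Each Lx atom is independently Lx-104 (p = 0.3743) or Lx-106 (q = 0.6257); the cluster is the binomial expansion (p + q)^3.
P(M) = 0.3743^3 = 0.052440
P(M+2) = 3 × 0.3743^2 × 0.6257^1 = 0.262983
P(M+4) = 3 × 0.3743^1 × 0.6257^2 = 0.439616
P(M+6) = 0.6257^3 = 0.244962
The M+4 peak is largest (0.439616); scaling to 100 gives 11.93 : 59.82 : 100.00 : 55.72.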